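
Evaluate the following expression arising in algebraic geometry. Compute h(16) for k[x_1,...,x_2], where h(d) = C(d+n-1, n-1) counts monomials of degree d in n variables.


The Hilbert function for the polynomial ring in 2 variables is:
h(d) = C(d+n-1, n-1)
h(16) = C(16+2-1, 2-1) = C(17, 1)
= 17! / (1! * 16!)
= 17

17


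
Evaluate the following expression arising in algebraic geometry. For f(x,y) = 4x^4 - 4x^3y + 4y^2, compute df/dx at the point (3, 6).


df/dx = 4*4*x^3 + 3*(-4)*x^2*y
At (3,6): 4*4*3^3 + 3*(-4)*3^2*6
= 432 - 648
= -216

-216


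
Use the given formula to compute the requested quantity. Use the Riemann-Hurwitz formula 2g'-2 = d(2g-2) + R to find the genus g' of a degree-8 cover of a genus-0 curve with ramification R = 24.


Riemann-Hurwitz formula: 2g' - 2 = d(2g - 2) + R
Given: d = 8, g = 0, R = 24
2g' - 2 = 8*(2*0 - 2) + 24
2g' - 2 = 8*(-2) + 24
2g' - 2 = -16 + 24 = 8
2g' = 10
g' = 5

5


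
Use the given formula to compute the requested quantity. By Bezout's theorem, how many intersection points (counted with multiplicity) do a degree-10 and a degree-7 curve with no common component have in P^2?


Bezout's theorem states the intersection count equals the product of degrees.
Intersection count = 10 * 7 = 70

70


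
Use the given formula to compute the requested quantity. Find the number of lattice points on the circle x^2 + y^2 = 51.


Systematically check integer values of x where x^2 <= 51.
For each valid x, check if 51 - x^2 is a perfect square.
Total integer solutions found: 0

0


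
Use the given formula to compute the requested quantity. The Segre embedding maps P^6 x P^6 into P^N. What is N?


The Segre embedding maps P^m x P^n into P^N via
all products of coordinates from each factor.
N = (m+1)(n+1) - 1
N = (6+1)(6+1) - 1
N = 7*7 - 1
N = 49 - 1 = 48

48


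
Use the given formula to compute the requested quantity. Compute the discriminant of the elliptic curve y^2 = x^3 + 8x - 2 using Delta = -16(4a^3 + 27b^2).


Compute each component:
4a^3 = 4*8^3 = 4*512 = 2048
27b^2 = 27*(-2)^2 = 27*4 = 108
4a^3 + 27b^2 = 2048 + 108 = 2156
Delta = -16*2156 = -34496

-34496


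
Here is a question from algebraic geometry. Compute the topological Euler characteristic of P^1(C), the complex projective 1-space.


The complex projective space P^1 has one cell in each even real dimension 0, 2, ..., 2.
The cohomology groups are H^{2k}(P^1) = Z for k = 0,...,1, and 0 otherwise.
Euler characteristic = sum of Betti numbers = 1 per even-dimensional cohomology group.
chi(P^1) = 1 + 1 = 2

2


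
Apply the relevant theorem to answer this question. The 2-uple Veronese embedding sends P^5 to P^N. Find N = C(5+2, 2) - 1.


The Veronese embedding v_d: P^n -> P^N maps each point to all
degree-d monomials in n+1 homogeneous coordinates.
N = C(n+d, d) - 1
N = C(5+2, 2) - 1
N = C(7, 2) - 1
C(7, 2) = 21
N = 21 - 1 = 20

20


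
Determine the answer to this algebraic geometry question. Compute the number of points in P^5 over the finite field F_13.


P^5(F_13) has (q^(n+1) - 1)/(q - 1) points.
= 13^5 + 13^4 + 13^3 + 13^2 + 13^1 + 13^0
= 371293 + 28561 + 2197 + 169 + 13 + 1
= 402234

402234


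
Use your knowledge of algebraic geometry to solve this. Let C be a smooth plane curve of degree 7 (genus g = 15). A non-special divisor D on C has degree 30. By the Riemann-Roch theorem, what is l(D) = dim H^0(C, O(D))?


First, compute the genus of a smooth plane curve of degree 7:
g = (d-1)(d-2)/2 = (7-1)(7-2)/2 = 15
For a non-special divisor D (i.e., h^1(D) = 0), Riemann-Roch gives:
l(D) = deg(D) - g + 1
Since deg(D) = 30 >= 2g - 1 = 29, D is non-special.
l(D) = 30 - 15 + 1 = 16

16


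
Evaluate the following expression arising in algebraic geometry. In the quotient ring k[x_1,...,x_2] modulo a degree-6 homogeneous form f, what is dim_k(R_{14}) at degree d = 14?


For R = k[x_1,...,x_n]/(f) with f homogeneous of degree e:
The Hilbert series is (1 - t^e)/(1 - t)^n.
So h(d) = C(d+n-1, n-1) - C(d-e+n-1, n-1) for d >= e.
With n=2, e=6, d=14:
C(14+2-1, 2-1) = C(15, 1) = 15
C(14-6+2-1, 2-1) = C(9, 1) = 9
h(14) = 15 - 9 = 6

6


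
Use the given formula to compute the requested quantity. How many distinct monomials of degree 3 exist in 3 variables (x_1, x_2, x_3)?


The number of degree-3 monomials in 3 variables is C(d+n-1, n-1).
= C(3+3-1, 3-1) = C(5, 2)
= 10

10


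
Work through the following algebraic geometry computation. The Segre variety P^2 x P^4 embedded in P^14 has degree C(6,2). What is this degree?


The degree of the Segre variety P^2 x P^4 is C(m+n, m).
= C(6, 2)
= 15

15


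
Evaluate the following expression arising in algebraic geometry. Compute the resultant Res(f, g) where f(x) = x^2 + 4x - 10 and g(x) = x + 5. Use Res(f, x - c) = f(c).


For Res(f, x - c), we evaluate f at x = c.
f(-5) = (-5)^2 + 4*(-5) - 10
= 25 - 20 - 10
= 5 - 10 = -5
Res(f, g) = -5

-5


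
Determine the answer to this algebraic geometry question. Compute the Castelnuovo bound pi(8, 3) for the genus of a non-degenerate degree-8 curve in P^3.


Castelnuovo's bound: write d - 1 = m(r-1) + epsilon with 0 <= epsilon < r-1.
d - 1 = 8 - 1 = 7
r - 1 = 3 - 1 = 2
7 = 3*2 + 1, so m = 3, epsilon = 1
pi(d, r) = m(m-1)(r-1)/2 + m*epsilon
= 3*2*2/2 + 3*1
= 12/2 + 3
= 6 + 3 = 9

9


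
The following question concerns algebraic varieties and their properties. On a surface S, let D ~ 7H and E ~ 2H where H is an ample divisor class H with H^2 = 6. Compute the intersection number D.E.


Using bilinearity of the intersection pairing on a surface S:
(aH).(bH) = ab * (H.H)
We have H^2 = 6.
D.E = (7H).(2H) = 7*2*6
= 14*6
= 84

84


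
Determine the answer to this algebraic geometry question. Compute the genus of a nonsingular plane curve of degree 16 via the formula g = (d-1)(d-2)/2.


Using the genus formula for smooth plane curves:
g = (d-1)(d-2)/2
g = (16-1)(16-2)/2
g = 15*14/2
g = 210/2 = 105

105


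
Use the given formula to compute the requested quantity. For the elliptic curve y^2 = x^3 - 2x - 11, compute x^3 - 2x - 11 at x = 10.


Compute x^3 - 2x - 11 at x = 10:
x^3 = 10^3 = 1000
(-2)*x = (-2)*10 = -20
Sum: 1000 - 20 - 11 = 969

969


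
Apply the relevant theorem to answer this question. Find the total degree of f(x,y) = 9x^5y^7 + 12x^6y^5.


Examine each term for its total degree (sum of exponents).
  Term '9x^5y^7' has total degree 5+7 = 12.
  Term '12x^6y^5' has total degree 6+5 = 11.
The maximum total degree among all terms is 12.

12


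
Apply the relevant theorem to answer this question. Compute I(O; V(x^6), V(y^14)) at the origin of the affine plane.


The intersection multiplicity of V(x^a) and V(y^b) at the origin is:
I(O; V(x^6), V(y^14)) = dim_k(k[x,y]/(x^6, y^14))
A basis for k[x,y]/(x^6, y^14) is the set of monomials x^i * y^j
where 0 <= i < 6 and 0 <= j < 14.
The number of such monomials is 6 * 14 = 84

84


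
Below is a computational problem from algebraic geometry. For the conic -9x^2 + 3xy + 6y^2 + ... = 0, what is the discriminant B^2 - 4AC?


The discriminant of a conic Ax^2 + Bxy + Cy^2 + ... = 0 is B^2 - 4AC.
B^2 = 3^2 = 9
4AC = 4*(-9)*6 = -216
Discriminant = 9 + 216 = 225

225


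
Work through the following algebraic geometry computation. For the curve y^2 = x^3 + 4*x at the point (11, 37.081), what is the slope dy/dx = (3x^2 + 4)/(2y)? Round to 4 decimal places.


Using implicit differentiation of y^2 = x^3 + 4*x:
2y * dy/dx = 3x^2 + 4
dy/dx = (3x^2 + 4)/(2y)
Numerator: 3*11^2 + 4 = 367
Denominator: 2*37.081 = 74.162
dy/dx = 367/74.162 = 4.9486

4.9486


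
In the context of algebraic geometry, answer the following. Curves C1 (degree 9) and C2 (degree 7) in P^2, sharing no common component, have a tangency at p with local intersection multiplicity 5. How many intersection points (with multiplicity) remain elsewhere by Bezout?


By Bezout's theorem, the total intersection number is d1 * d2.
Total = 9 * 7 = 63
Intersection multiplicity at p = 5
Remaining intersections = 63 - 5 = 58

58


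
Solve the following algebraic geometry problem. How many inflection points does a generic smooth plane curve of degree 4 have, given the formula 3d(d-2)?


For a general smooth plane curve C of degree d, the inflection points are
the intersection of C with its Hessian curve, which has degree 3(d-2).
By Bezout, the total intersection number is d * 3(d-2) = 4 * 6 = 24.
For a general curve every flex is ordinary, so each contributes
multiplicity 1 to C·Hess(C), and the number of distinct inflection
points is 3d(d-2).
Inflection points = 3*4*(4-2) = 3*4*2 = 24

24


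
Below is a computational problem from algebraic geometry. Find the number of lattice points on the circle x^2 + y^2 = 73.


Systematically check integer values of x where x^2 <= 73.
For each valid x, check if 73 - x^2 is a perfect square.
x=3: 73 - 9 = 64, sqrt = 8 (valid)
x=8: 73 - 64 = 9, sqrt = 3 (valid)
Total integer solutions found: 8

8


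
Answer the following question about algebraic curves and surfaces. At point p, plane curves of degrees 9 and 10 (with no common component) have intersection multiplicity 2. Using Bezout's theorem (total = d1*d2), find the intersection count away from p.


By Bezout's theorem, the total intersection number is d1 * d2.
Total = 9 * 10 = 90
Intersection multiplicity at p = 2
Remaining intersections = 90 - 2 = 88

88


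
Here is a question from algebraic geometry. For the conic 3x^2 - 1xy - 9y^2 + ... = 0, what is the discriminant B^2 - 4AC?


The discriminant of a conic Ax^2 + Bxy + Cy^2 + ... = 0 is B^2 - 4AC.
B^2 = (-1)^2 = 1
4AC = 4*3*(-9) = -108
Discriminant = 1 + 108 = 109

109


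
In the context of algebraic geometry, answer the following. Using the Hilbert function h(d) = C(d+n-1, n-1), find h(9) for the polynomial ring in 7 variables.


The Hilbert function for the polynomial ring in 7 variables is:
h(d) = C(d+n-1, n-1)
h(9) = C(9+7-1, 7-1) = C(15, 6)
= 15! / (6! * 9!)
= 5005

5005


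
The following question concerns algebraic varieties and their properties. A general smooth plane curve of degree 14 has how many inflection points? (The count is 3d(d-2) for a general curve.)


For a general smooth plane curve C of degree d, the inflection points are
the intersection of C with its Hessian curve, which has degree 3(d-2).
By Bezout, the total intersection number is d * 3(d-2) = 14 * 36 = 504.
For a general curve every flex is ordinary, so each contributes
multiplicity 1 to C·Hess(C), and the number of distinct inflection
points is 3d(d-2).
Inflection points = 3*14*(14-2) = 3*14*12 = 504

504


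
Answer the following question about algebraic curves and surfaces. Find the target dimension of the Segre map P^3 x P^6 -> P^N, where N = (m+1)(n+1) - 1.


The Segre embedding maps P^m x P^n into P^N via
all products of coordinates from each factor.
N = (m+1)(n+1) - 1
N = (3+1)(6+1) - 1
N = 4*7 - 1
N = 28 - 1 = 27

27


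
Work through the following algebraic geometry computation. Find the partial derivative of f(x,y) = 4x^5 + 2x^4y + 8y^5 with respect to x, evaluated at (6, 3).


df/dx = 5*4*x^4 + 4*2*x^3*y
At (6,3): 5*4*6^4 + 4*2*6^3*3
= 25920 + 5184
= 31104

31104


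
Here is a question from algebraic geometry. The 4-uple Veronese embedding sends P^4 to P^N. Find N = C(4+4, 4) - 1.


The Veronese embedding v_d: P^n -> P^N maps each point to all
degree-d monomials in n+1 homogeneous coordinates.
N = C(n+d, d) - 1
N = C(4+4, 4) - 1
N = C(8, 4) - 1
C(8, 4) = 70
N = 70 - 1 = 69

69


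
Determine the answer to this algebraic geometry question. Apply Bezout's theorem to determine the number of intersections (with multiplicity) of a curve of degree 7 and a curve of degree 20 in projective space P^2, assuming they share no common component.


Bezout's theorem states the intersection count equals the product of degrees.
Intersection count = 7 * 20 = 140

140


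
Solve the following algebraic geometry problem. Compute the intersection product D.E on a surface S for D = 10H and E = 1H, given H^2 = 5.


Using bilinearity of the intersection pairing on a surface S:
(aH).(bH) = ab * (H.H)
We have H^2 = 5.
D.E = (10H).(1H) = 10*1*5
= 10*5
= 50

50


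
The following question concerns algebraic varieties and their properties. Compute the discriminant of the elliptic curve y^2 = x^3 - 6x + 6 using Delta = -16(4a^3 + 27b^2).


Compute each component:
4a^3 = 4*(-6)^3 = 4*(-216) = -864
27b^2 = 27*6^2 = 27*36 = 972
4a^3 + 27b^2 = -864 + 972 = 108
Delta = -16*108 = -1728

-1728


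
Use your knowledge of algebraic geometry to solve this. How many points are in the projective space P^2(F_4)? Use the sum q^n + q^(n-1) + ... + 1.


P^2(F_4) has (q^(n+1) - 1)/(q - 1) points.
= 4^2 + 4^1 + 4^0
= 16 + 4 + 1
= 21

21


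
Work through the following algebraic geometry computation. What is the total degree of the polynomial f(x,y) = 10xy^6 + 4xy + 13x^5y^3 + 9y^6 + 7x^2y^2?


Examine each term for its total degree (sum of exponents).
  Term '10xy^6' has total degree 1+6 = 7.
  Term '4xy' has total degree 1+1 = 2.
  Term '13x^5y^3' has total degree 5+3 = 8.
  Term '9y^6' has total degree 0+6 = 6.
  Term '7x^2y^2' has total degree 2+2 = 4.
The maximum total degree among all terms is 8.

8


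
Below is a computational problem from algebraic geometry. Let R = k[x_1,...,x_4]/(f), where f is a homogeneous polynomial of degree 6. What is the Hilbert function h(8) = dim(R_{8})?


For R = k[x_1,...,x_n]/(f) with f homogeneous of degree e:
The Hilbert series is (1 - t^e)/(1 - t)^n.
So h(d) = C(d+n-1, n-1) - C(d-e+n-1, n-1) for d >= e.
With n=4, e=6, d=8:
C(8+4-1, 4-1) = C(11, 3) = 165
C(8-6+4-1, 4-1) = C(5, 3) = 10
h(8) = 165 - 10 = 155

155


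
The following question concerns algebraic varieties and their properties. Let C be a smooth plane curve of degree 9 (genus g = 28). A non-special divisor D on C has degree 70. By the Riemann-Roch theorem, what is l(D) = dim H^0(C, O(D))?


First, compute the genus of a smooth plane curve of degree 9:
g = (d-1)(d-2)/2 = (9-1)(9-2)/2 = 28
For a non-special divisor D (i.e., h^1(D) = 0), Riemann-Roch gives:
l(D) = deg(D) - g + 1
Since deg(D) = 70 >= 2g - 1 = 55, D is non-special.
l(D) = 70 - 28 + 1 = 43

43


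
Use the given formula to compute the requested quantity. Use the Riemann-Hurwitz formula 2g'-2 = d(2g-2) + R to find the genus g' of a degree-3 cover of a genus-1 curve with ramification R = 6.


Riemann-Hurwitz formula: 2g' - 2 = d(2g - 2) + R
Given: d = 3, g = 1, R = 6
2g' - 2 = 3*(2*1 - 2) + 6
2g' - 2 = 3*0 + 6
2g' - 2 = 0 + 6 = 6
2g' = 8
g' = 4

4


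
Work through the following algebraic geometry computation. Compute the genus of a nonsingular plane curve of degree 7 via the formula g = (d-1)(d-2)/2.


Using the genus formula for smooth plane curves:
g = (d-1)(d-2)/2
g = (7-1)(7-2)/2
g = 6*5/2
g = 30/2 = 15

15


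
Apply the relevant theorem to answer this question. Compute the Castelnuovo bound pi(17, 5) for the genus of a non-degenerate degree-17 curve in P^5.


Castelnuovo's bound: write d - 1 = m(r-1) + epsilon with 0 <= epsilon < r-1.
d - 1 = 17 - 1 = 16
r - 1 = 5 - 1 = 4
16 = 4*4 + 0, so m = 4, epsilon = 0
pi(d, r) = m(m-1)(r-1)/2 + m*epsilon
= 4*3*4/2 + 4*0
= 48/2 + 0
= 24 + 0 = 24

24


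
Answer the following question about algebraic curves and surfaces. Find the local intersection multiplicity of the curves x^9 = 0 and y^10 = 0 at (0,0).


The intersection multiplicity of V(x^a) and V(y^b) at the origin is:
I(O; V(x^9), V(y^10)) = dim_k(k[x,y]/(x^9, y^10))
A basis for k[x,y]/(x^9, y^10) is the set of monomials x^i * y^j
where 0 <= i < 9 and 0 <= j < 10.
The number of such monomials is 9 * 10 = 90

90


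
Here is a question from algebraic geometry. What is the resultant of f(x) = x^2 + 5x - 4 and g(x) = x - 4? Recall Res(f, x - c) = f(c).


For Res(f, x - c), we evaluate f at x = c.
f(4) = 4^2 + 5*4 - 4
= 16 + 20 - 4
= 36 - 4 = 32
Res(f, g) = 32

32


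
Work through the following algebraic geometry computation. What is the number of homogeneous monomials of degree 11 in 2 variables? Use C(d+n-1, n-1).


The number of degree-11 monomials in 2 variables is C(d+n-1, n-1).
= C(11+2-1, 2-1) = C(12, 1)
= 12

12


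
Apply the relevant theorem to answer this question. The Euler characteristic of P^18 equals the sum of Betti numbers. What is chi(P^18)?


The complex projective space P^18 has one cell in each even real dimension 0, 2, ..., 36.
The cohomology groups are H^{2k}(P^18) = Z for k = 0,...,18, and 0 otherwise.
Euler characteristic = sum of Betti numbers = 1 per even-dimensional cohomology group.
chi(P^18) = 18 + 1 = 19

19


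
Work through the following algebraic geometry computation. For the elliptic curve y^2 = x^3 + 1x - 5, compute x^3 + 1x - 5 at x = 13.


Compute x^3 + 1x - 5 at x = 13:
x^3 = 13^3 = 2197
1*x = 1*13 = 13
Sum: 2197 + 13 - 5 = 2205

2205


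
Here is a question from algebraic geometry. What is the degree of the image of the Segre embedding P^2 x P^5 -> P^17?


The degree of the Segre variety P^2 x P^5 is C(m+n, m).
= C(7, 2)
= 21

21


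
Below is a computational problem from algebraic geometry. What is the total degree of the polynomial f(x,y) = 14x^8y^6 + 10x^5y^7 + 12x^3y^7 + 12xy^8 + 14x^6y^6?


Examine each term for its total degree (sum of exponents).
  Term '14x^8y^6' has total degree 8+6 = 14.
  Term '10x^5y^7' has total degree 5+7 = 12.
  Term '12x^3y^7' has total degree 3+7 = 10.
  Term '12xy^8' has total degree 1+8 = 9.
  Term '14x^6y^6' has total degree 6+6 = 12.
The maximum total degree among all terms is 14.

14


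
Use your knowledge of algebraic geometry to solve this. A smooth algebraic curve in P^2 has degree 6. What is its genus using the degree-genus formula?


Using the genus formula for smooth plane curves:
g = (d-1)(d-2)/2
g = (6-1)(6-2)/2
g = 5*4/2
g = 20/2 = 10

10


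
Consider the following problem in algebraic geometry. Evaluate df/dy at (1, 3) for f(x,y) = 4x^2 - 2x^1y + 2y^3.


df/dy = (-2)*x^1 + 3*2*y^2
At (1,3): (-2)*1^1 + 3*2*3^2
= -2 + 54
= 52

52


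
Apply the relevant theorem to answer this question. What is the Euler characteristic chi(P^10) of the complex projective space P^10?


The complex projective space P^10 has one cell in each even real dimension 0, 2, ..., 20.
The cohomology groups are H^{2k}(P^10) = Z for k = 0,...,10, and 0 otherwise.
Euler characteristic = sum of Betti numbers = 1 per even-dimensional cohomology group.
chi(P^10) = 10 + 1 = 11

11


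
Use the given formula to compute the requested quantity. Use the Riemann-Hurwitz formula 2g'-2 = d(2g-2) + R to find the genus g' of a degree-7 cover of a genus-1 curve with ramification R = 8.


Riemann-Hurwitz formula: 2g' - 2 = d(2g - 2) + R
Given: d = 7, g = 1, R = 8
2g' - 2 = 7*(2*1 - 2) + 8
2g' - 2 = 7*0 + 8
2g' - 2 = 0 + 8 = 8
2g' = 10
g' = 5

5


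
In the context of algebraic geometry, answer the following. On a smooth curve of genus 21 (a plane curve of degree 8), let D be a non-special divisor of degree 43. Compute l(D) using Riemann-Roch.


First, compute the genus of a smooth plane curve of degree 8:
g = (d-1)(d-2)/2 = (8-1)(8-2)/2 = 21
For a non-special divisor D (i.e., h^1(D) = 0), Riemann-Roch gives:
l(D) = deg(D) - g + 1
Since deg(D) = 43 >= 2g - 1 = 41, D is non-special.
l(D) = 43 - 21 + 1 = 23

23


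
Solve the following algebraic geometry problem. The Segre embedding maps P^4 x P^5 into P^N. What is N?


The Segre embedding maps P^m x P^n into P^N via
all products of coordinates from each factor.
N = (m+1)(n+1) - 1
N = (4+1)(5+1) - 1
N = 5*6 - 1
N = 30 - 1 = 29

29


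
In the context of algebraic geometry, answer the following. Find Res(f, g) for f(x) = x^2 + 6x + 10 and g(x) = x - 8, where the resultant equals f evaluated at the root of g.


For Res(f, x - c), we evaluate f at x = c.
f(8) = 8^2 + 6*8 + 10
= 64 + 48 + 10
= 112 + 10 = 122
Res(f, g) = 122

122


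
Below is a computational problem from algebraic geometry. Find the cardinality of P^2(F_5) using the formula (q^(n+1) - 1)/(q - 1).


P^2(F_5) has (q^(n+1) - 1)/(q - 1) points.
= 5^2 + 5^1 + 5^0
= 25 + 5 + 1
= 31

31


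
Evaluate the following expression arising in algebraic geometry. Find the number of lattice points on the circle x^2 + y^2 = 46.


Systematically check integer values of x where x^2 <= 46.
For each valid x, check if 46 - x^2 is a perfect square.
Total integer solutions found: 0

0


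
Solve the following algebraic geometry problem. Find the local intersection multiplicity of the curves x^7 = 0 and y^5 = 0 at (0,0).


The intersection multiplicity of V(x^a) and V(y^b) at the origin is:
I(O; V(x^7), V(y^5)) = dim_k(k[x,y]/(x^7, y^5))
A basis for k[x,y]/(x^7, y^5) is the set of monomials x^i * y^j
where 0 <= i < 7 and 0 <= j < 5.
The number of such monomials is 7 * 5 = 35

35


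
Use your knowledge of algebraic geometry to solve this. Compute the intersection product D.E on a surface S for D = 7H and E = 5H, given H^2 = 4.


Using bilinearity of the intersection pairing on a surface S:
(aH).(bH) = ab * (H.H)
We have H^2 = 4.
D.E = (7H).(5H) = 7*5*4
= 35*4
= 140

140


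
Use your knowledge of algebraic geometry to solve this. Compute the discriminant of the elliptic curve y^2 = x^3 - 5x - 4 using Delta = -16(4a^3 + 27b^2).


Compute each component:
4a^3 = 4*(-5)^3 = 4*(-125) = -500
27b^2 = 27*(-4)^2 = 27*16 = 432
4a^3 + 27b^2 = -500 + 432 = -68
Delta = -16*(-68) = 1088

1088


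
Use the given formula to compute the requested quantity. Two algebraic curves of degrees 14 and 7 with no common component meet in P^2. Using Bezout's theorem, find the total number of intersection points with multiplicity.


Bezout's theorem states the intersection count equals the product of degrees.
Intersection count = 14 * 7 = 98

98


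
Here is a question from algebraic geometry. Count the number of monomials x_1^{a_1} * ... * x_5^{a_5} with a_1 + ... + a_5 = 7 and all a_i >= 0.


The number of degree-7 monomials in 5 variables is C(d+n-1, n-1).
= C(7+5-1, 5-1) = C(11, 4)
= 330

330


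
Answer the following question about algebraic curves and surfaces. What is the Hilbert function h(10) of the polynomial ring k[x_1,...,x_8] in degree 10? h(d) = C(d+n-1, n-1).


The Hilbert function for the polynomial ring in 8 variables is:
h(d) = C(d+n-1, n-1)
h(10) = C(10+8-1, 8-1) = C(17, 7)
= 17! / (7! * 10!)
= 19448

19448


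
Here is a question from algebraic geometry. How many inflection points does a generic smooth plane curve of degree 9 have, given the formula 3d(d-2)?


For a general smooth plane curve C of degree d, the inflection points are
the intersection of C with its Hessian curve, which has degree 3(d-2).
By Bezout, the total intersection number is d * 3(d-2) = 9 * 21 = 189.
For a general curve every flex is ordinary, so each contributes
multiplicity 1 to C·Hess(C), and the number of distinct inflection
points is 3d(d-2).
Inflection points = 3*9*(9-2) = 3*9*7 = 189

189


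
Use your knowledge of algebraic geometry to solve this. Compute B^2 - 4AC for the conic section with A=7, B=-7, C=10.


The discriminant of a conic Ax^2 + Bxy + Cy^2 + ... = 0 is B^2 - 4AC.
B^2 = (-7)^2 = 49
4AC = 4*7*10 = 280
Discriminant = 49 - 280 = -231

-231


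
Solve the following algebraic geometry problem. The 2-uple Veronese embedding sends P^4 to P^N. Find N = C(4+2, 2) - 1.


The Veronese embedding v_d: P^n -> P^N maps each point to all
degree-d monomials in n+1 homogeneous coordinates.
N = C(n+d, d) - 1
N = C(4+2, 2) - 1
N = C(6, 2) - 1
C(6, 2) = 15
N = 15 - 1 = 14

14


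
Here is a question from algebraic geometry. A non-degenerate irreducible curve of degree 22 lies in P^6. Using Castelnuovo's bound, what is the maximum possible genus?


Castelnuovo's bound: write d - 1 = m(r-1) + epsilon with 0 <= epsilon < r-1.
d - 1 = 22 - 1 = 21
r - 1 = 6 - 1 = 5
21 = 4*5 + 1, so m = 4, epsilon = 1
pi(d, r) = m(m-1)(r-1)/2 + m*epsilon
= 4*3*5/2 + 4*1
= 60/2 + 4
= 30 + 4 = 34

34


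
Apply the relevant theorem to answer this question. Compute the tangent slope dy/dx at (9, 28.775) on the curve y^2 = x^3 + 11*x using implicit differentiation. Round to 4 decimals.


Using implicit differentiation of y^2 = x^3 + 11*x:
2y * dy/dx = 3x^2 + 11
dy/dx = (3x^2 + 11)/(2y)
Numerator: 3*9^2 + 11 = 254
Denominator: 2*28.775 = 57.55
dy/dx = 254/57.55 = 4.4136

4.4136


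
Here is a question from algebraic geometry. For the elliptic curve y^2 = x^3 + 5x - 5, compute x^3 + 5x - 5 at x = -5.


Compute x^3 + 5x - 5 at x = -5:
x^3 = (-5)^3 = -125
5*x = 5*(-5) = -25
Sum: -125 - 25 - 5 = -155

-155


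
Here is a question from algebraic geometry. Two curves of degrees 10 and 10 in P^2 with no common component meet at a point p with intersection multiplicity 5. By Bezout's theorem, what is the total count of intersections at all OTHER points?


By Bezout's theorem, the total intersection number is d1 * d2.
Total = 10 * 10 = 100
Intersection multiplicity at p = 5
Remaining intersections = 100 - 5 = 95

95


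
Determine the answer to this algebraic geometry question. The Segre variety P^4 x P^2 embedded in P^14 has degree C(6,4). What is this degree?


The degree of the Segre variety P^4 x P^2 is C(m+n, m).
= C(6, 4)
= 15

15


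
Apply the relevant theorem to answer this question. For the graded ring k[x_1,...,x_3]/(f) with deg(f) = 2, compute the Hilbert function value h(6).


For R = k[x_1,...,x_n]/(f) with f homogeneous of degree e:
The Hilbert series is (1 - t^e)/(1 - t)^n.
So h(d) = C(d+n-1, n-1) - C(d-e+n-1, n-1) for d >= e.
With n=3, e=2, d=6:
C(6+3-1, 3-1) = C(8, 2) = 28
C(6-2+3-1, 3-1) = C(6, 2) = 15
h(6) = 28 - 15 = 13

13


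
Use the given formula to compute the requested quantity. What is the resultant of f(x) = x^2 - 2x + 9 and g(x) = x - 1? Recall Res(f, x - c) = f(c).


For Res(f, x - c), we evaluate f at x = c.
f(1) = 1^2 - 2*1 + 9
= 1 - 2 + 9
= -1 + 9 = 8
Res(f, g) = 8

8


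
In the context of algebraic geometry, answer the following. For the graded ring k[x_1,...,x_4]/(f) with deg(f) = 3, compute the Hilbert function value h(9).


For R = k[x_1,...,x_n]/(f) with f homogeneous of degree e:
The Hilbert series is (1 - t^e)/(1 - t)^n.
So h(d) = C(d+n-1, n-1) - C(d-e+n-1, n-1) for d >= e.
With n=4, e=3, d=9:
C(9+4-1, 4-1) = C(12, 3) = 220
C(9-3+4-1, 4-1) = C(9, 3) = 84
h(9) = 220 - 84 = 136

136


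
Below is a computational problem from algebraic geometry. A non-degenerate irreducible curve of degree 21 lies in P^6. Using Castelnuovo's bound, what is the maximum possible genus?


Castelnuovo's bound: write d - 1 = m(r-1) + epsilon with 0 <= epsilon < r-1.
d - 1 = 21 - 1 = 20
r - 1 = 6 - 1 = 5
20 = 4*5 + 0, so m = 4, epsilon = 0
pi(d, r) = m(m-1)(r-1)/2 + m*epsilon
= 4*3*5/2 + 4*0
= 60/2 + 0
= 30 + 0 = 30

30


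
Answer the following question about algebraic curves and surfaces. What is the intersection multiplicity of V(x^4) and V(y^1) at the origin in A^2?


The intersection multiplicity of V(x^a) and V(y^b) at the origin is:
I(O; V(x^4), V(y^1)) = dim_k(k[x,y]/(x^4, y^1))
A basis for k[x,y]/(x^4, y^1) is the set of monomials x^i * y^j
where 0 <= i < 4 and 0 <= j < 1.
The number of such monomials is 4 * 1 = 4

4


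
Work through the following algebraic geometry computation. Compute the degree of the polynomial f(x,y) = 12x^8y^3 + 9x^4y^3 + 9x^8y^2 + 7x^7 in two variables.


Examine each term for its total degree (sum of exponents).
  Term '12x^8y^3' has total degree 8+3 = 11.
  Term '9x^4y^3' has total degree 4+3 = 7.
  Term '9x^8y^2' has total degree 8+2 = 10.
  Term '7x^7' has total degree 7+0 = 7.
The maximum total degree among all terms is 11.

11


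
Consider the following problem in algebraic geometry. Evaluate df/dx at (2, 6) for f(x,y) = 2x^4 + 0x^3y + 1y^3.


df/dx = 4*2*x^3 + 3*0*x^2*y
At (2,6): 4*2*2^3 + 3*0*2^2*6
= 64 + 0
= 64

64


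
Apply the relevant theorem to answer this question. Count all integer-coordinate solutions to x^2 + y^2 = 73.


Systematically check integer values of x where x^2 <= 73.
For each valid x, check if 73 - x^2 is a perfect square.
x=3: 73 - 9 = 64, sqrt = 8 (valid)
x=8: 73 - 64 = 9, sqrt = 3 (valid)
Total integer solutions found: 8

8


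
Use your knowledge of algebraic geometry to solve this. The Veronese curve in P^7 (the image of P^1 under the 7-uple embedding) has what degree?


The rational normal curve in P^7 is the image of P^1 under the 7-uple Veronese.
A general hyperplane in P^7 pulls back to a degree-7 form on P^1, which has 7 zeros,
so the curve meets a general hyperplane in 7 points. Degree = 7.

7


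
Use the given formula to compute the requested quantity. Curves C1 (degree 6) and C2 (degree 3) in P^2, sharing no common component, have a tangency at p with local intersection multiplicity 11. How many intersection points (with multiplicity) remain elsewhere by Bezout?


By Bezout's theorem, the total intersection number is d1 * d2.
Total = 6 * 3 = 18
Intersection multiplicity at p = 11
Remaining intersections = 18 - 11 = 7

7


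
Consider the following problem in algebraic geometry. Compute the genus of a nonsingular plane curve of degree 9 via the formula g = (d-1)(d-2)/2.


Using the genus formula for smooth plane curves:
g = (d-1)(d-2)/2
g = (9-1)(9-2)/2
g = 8*7/2
g = 56/2 = 28

28


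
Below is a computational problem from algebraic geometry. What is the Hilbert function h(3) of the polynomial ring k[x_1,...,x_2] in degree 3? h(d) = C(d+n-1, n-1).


The Hilbert function for the polynomial ring in 2 variables is:
h(d) = C(d+n-1, n-1)
h(3) = C(3+2-1, 2-1) = C(4, 1)
= 4! / (1! * 3!)
= 4

4


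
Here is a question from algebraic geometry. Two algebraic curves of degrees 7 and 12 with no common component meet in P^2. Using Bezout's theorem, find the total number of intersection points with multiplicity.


Bezout's theorem states the intersection count equals the product of degrees.
Intersection count = 7 * 12 = 84

84


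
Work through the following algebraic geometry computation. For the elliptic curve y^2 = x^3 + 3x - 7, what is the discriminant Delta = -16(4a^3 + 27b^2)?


Compute each component:
4a^3 = 4*3^3 = 4*27 = 108
27b^2 = 27*(-7)^2 = 27*49 = 1323
4a^3 + 27b^2 = 108 + 1323 = 1431
Delta = -16*1431 = -22896

-22896


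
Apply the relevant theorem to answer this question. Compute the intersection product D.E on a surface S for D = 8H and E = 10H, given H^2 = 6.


Using bilinearity of the intersection pairing on a surface S:
(aH).(bH) = ab * (H.H)
We have H^2 = 6.
D.E = (8H).(10H) = 8*10*6
= 80*6
= 480

480


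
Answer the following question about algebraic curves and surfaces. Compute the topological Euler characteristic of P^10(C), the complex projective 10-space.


The complex projective space P^10 has one cell in each even real dimension 0, 2, ..., 20.
The cohomology groups are H^{2k}(P^10) = Z for k = 0,...,10, and 0 otherwise.
Euler characteristic = sum of Betti numbers = 1 per even-dimensional cohomology group.
chi(P^10) = 10 + 1 = 11

11


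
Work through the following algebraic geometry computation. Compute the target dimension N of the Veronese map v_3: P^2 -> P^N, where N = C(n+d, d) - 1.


The Veronese embedding v_d: P^n -> P^N maps each point to all
degree-d monomials in n+1 homogeneous coordinates.
N = C(n+d, d) - 1
N = C(2+3, 3) - 1
N = C(5, 3) - 1
C(5, 3) = 10
N = 10 - 1 = 9

9


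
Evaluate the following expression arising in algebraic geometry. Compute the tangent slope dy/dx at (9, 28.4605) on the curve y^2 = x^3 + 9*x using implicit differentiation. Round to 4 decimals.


Using implicit differentiation of y^2 = x^3 + 9*x:
2y * dy/dx = 3x^2 + 9
dy/dx = (3x^2 + 9)/(2y)
Numerator: 3*9^2 + 9 = 252
Denominator: 2*28.4605 = 56.921
dy/dx = 252/56.921 = 4.4272

4.4272


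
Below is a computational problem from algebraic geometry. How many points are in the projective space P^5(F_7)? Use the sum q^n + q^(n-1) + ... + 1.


P^5(F_7) has (q^(n+1) - 1)/(q - 1) points.
= 7^5 + 7^4 + 7^3 + 7^2 + 7^1 + 7^0
= 16807 + 2401 + 343 + 49 + 7 + 1
= 19608

19608


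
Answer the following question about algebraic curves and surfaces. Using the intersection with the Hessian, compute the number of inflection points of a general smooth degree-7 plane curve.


For a general smooth plane curve C of degree d, the inflection points are
the intersection of C with its Hessian curve, which has degree 3(d-2).
By Bezout, the total intersection number is d * 3(d-2) = 7 * 15 = 105.
For a general curve every flex is ordinary, so each contributes
multiplicity 1 to C·Hess(C), and the number of distinct inflection
points is 3d(d-2).
Inflection points = 3*7*(7-2) = 3*7*5 = 105

105


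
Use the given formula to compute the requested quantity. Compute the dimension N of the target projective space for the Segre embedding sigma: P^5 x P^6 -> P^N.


The Segre embedding maps P^m x P^n into P^N via
all products of coordinates from each factor.
N = (m+1)(n+1) - 1
N = (5+1)(6+1) - 1
N = 6*7 - 1
N = 42 - 1 = 41

41


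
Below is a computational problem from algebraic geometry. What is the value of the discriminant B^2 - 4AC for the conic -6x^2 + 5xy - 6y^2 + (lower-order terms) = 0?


The discriminant of a conic Ax^2 + Bxy + Cy^2 + ... = 0 is B^2 - 4AC.
B^2 = 5^2 = 25
4AC = 4*(-6)*(-6) = 144
Discriminant = 25 - 144 = -119

-119


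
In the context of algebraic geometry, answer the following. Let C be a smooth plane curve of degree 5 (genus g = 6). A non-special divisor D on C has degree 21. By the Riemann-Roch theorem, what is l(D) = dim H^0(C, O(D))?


First, compute the genus of a smooth plane curve of degree 5:
g = (d-1)(d-2)/2 = (5-1)(5-2)/2 = 6
For a non-special divisor D (i.e., h^1(D) = 0), Riemann-Roch gives:
l(D) = deg(D) - g + 1
Since deg(D) = 21 >= 2g - 1 = 11, D is non-special.
l(D) = 21 - 6 + 1 = 16

16


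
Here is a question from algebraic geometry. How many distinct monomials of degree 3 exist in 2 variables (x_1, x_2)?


The number of degree-3 monomials in 2 variables is C(d+n-1, n-1).
= C(3+2-1, 2-1) = C(4, 1)
= 4

4


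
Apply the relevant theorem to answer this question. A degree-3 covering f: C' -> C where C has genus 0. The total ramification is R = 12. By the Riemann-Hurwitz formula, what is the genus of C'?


Riemann-Hurwitz formula: 2g' - 2 = d(2g - 2) + R
Given: d = 3, g = 0, R = 12
2g' - 2 = 3*(2*0 - 2) + 12
2g' - 2 = 3*(-2) + 12
2g' - 2 = -6 + 12 = 6
2g' = 8
g' = 4

4


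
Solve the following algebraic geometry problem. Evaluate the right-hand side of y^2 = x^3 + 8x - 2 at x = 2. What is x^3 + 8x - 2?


Compute x^3 + 8x - 2 at x = 2:
x^3 = 2^3 = 8
8*x = 8*2 = 16
Sum: 8 + 16 - 2 = 22

22


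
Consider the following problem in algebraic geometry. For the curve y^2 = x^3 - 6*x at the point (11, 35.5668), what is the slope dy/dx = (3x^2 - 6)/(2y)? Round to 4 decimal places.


Using implicit differentiation of y^2 = x^3 - 6*x:
2y * dy/dx = 3x^2 - 6
dy/dx = (3x^2 - 6)/(2y)
Numerator: 3*11^2 - 6 = 357
Denominator: 2*35.5668 = 71.1336
dy/dx = 357/71.1336 = 5.0187

5.0187


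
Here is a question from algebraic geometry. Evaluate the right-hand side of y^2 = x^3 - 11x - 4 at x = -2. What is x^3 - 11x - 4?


Compute x^3 - 11x - 4 at x = -2:
x^3 = (-2)^3 = -8
(-11)*x = (-11)*(-2) = 22
Sum: -8 + 22 - 4 = 10

10


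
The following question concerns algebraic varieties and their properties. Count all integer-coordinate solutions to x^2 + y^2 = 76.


Systematically check integer values of x where x^2 <= 76.
For each valid x, check if 76 - x^2 is a perfect square.
Total integer solutions found: 0

0


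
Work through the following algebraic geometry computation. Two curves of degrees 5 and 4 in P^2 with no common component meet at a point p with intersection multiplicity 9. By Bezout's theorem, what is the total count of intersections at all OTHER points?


By Bezout's theorem, the total intersection number is d1 * d2.
Total = 5 * 4 = 20
Intersection multiplicity at p = 9
Remaining intersections = 20 - 9 = 11

11


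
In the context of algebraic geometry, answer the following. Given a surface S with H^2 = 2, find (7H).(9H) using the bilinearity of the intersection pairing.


Using bilinearity of the intersection pairing on a surface S:
(aH).(bH) = ab * (H.H)
We have H^2 = 2.
D.E = (7H).(9H) = 7*9*2
= 63*2
= 126

126


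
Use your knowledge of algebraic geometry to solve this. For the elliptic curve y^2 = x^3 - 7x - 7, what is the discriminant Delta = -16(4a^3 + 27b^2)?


Compute each component:
4a^3 = 4*(-7)^3 = 4*(-343) = -1372
27b^2 = 27*(-7)^2 = 27*49 = 1323
4a^3 + 27b^2 = -1372 + 1323 = -49
Delta = -16*(-49) = 784

784


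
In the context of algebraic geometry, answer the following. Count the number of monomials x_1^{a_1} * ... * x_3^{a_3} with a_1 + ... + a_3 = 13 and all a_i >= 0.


The number of degree-13 monomials in 3 variables is C(d+n-1, n-1).
= C(13+3-1, 3-1) = C(15, 2)
= 105

105


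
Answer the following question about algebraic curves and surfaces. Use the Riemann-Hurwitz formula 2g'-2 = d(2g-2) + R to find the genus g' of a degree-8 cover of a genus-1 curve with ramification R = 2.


Riemann-Hurwitz formula: 2g' - 2 = d(2g - 2) + R
Given: d = 8, g = 1, R = 2
2g' - 2 = 8*(2*1 - 2) + 2
2g' - 2 = 8*0 + 2
2g' - 2 = 0 + 2 = 2
2g' = 4
g' = 2

2


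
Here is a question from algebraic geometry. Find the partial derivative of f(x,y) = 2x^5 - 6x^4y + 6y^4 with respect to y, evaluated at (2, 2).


df/dy = (-6)*x^4 + 4*6*y^3
At (2,2): (-6)*2^4 + 4*6*2^3
= -96 + 192
= 96

96


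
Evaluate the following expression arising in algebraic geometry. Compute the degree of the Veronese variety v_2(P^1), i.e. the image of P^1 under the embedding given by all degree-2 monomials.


The Veronese variety v_2(P^1) has degree d^r.
d^r = 2^1 = 2

2


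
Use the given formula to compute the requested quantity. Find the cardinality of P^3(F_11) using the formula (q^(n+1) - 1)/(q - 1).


P^3(F_11) has (q^(n+1) - 1)/(q - 1) points.
= 11^3 + 11^2 + 11^1 + 11^0
= 1331 + 121 + 11 + 1
= 1464

1464


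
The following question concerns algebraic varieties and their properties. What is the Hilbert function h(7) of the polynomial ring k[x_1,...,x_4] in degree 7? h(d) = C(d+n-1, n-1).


The Hilbert function for the polynomial ring in 4 variables is:
h(d) = C(d+n-1, n-1)
h(7) = C(7+4-1, 4-1) = C(10, 3)
= 10! / (3! * 7!)
= 120

120


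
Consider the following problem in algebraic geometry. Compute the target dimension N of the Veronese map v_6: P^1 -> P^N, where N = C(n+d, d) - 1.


The Veronese embedding v_d: P^n -> P^N maps each point to all
degree-d monomials in n+1 homogeneous coordinates.
N = C(n+d, d) - 1
N = C(1+6, 6) - 1
N = C(7, 6) - 1
C(7, 6) = 7
N = 7 - 1 = 6

6


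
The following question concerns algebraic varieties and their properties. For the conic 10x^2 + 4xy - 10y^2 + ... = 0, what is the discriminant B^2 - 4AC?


The discriminant of a conic Ax^2 + Bxy + Cy^2 + ... = 0 is B^2 - 4AC.
B^2 = 4^2 = 16
4AC = 4*10*(-10) = -400
Discriminant = 16 + 400 = 416

416


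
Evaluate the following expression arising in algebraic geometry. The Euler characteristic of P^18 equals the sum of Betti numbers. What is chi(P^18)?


The complex projective space P^18 has one cell in each even real dimension 0, 2, ..., 36.
The cohomology groups are H^{2k}(P^18) = Z for k = 0,...,18, and 0 otherwise.
Euler characteristic = sum of Betti numbers = 1 per even-dimensional cohomology group.
chi(P^18) = 18 + 1 = 19

19


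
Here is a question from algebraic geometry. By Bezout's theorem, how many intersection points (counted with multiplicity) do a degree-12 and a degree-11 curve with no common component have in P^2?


Bezout's theorem states the intersection count equals the product of degrees.
Intersection count = 12 * 11 = 132

132


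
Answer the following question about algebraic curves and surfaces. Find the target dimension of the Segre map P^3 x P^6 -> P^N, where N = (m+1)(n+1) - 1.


The Segre embedding maps P^m x P^n into P^N via
all products of coordinates from each factor.
N = (m+1)(n+1) - 1
N = (3+1)(6+1) - 1
N = 4*7 - 1
N = 28 - 1 = 27

27
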